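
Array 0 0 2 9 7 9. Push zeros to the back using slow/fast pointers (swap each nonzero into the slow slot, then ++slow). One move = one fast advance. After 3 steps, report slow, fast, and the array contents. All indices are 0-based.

slow=1, fast=3, a=[2, 0, 0, 9, 7, 9]

slow=0 fast=0: a[fast]=0, fast++
slow=0 fast=1: a[fast]=0, fast++
slow=0 fast=2: a[fast]=2≠0 swap→a[0]=2, slow++,fast++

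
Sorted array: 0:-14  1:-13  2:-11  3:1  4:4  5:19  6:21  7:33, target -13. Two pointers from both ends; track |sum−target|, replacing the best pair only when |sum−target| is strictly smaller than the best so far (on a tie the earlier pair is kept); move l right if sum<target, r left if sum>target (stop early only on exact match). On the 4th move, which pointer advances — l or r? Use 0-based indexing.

r

[0,7] -14+33=19 d=32 * → r--
[0,6] -14+21=7 d=20 * → r--
[0,5] -14+19=5 d=18 * → r--
[0,4] -14+4=-10 d=3 * → r--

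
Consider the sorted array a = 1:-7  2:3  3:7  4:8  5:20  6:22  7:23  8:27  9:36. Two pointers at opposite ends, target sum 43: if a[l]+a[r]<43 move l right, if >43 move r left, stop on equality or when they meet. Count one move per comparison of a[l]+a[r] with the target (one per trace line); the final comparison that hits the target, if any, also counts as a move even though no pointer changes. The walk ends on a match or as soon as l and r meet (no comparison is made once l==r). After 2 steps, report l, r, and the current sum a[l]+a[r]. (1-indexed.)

l=3, r=9, sum=43

[1,9] -7+36=29 <43 → l++
[2,9] 3+36=39 <43 → l++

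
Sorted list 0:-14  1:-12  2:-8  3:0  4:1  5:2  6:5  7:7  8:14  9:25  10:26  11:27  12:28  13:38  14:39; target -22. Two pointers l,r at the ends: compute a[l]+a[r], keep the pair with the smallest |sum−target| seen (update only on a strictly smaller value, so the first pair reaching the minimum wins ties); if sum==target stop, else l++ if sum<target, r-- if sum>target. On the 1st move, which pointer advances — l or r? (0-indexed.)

[0,14] -14+39=25 d=47 * → r--

r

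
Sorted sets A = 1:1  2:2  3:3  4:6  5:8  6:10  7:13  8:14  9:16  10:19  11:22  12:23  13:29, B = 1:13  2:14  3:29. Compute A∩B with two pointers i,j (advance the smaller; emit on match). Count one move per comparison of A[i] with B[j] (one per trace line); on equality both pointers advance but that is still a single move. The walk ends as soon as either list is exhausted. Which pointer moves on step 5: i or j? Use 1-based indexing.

[i=1,j=1] 1<13 → i++
[i=2,j=1] 2<13 → i++
[i=3,j=1] 3<13 → i++
[i=4,j=1] 6<13 → i++
[i=5,j=1] 8<13 → i++

i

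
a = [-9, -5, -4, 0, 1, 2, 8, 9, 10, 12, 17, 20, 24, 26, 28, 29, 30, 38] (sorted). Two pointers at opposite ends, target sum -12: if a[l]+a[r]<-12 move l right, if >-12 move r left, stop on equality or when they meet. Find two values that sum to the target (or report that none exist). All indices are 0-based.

no pair

l=0 r=17: -9+38=29 >-12, r--
l=0 r=16: -9+30=21 >-12, r--
l=0 r=15: -9+29=20 >-12, r--
l=0 r=14: -9+28=19 >-12, r--
l=0 r=13: -9+26=17 >-12, r--
l=0 r=12: -9+24=15 >-12, r--
l=0 r=11: -9+20=11 >-12, r--
l=0 r=10: -9+17=8 >-12, r--
l=0 r=9: -9+12=3 >-12, r--
l=0 r=8: -9+10=1 >-12, r--
l=0 r=7: -9+9=0 >-12, r--
l=0 r=6: -9+8=-1 >-12, r--
l=0 r=5: -9+2=-7 >-12, r--
l=0 r=4: -9+1=-8 >-12, r--
l=0 r=3: -9+0=-9 >-12, r--
l=0 r=2: -9+-4=-13 <-12, l++
l=1 r=2: -5+-4=-9 >-12, r--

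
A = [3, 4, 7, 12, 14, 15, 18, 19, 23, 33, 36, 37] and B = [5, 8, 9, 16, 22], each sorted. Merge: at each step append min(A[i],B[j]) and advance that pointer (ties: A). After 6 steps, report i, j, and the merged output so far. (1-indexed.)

i=4, j=4, merged so far=[3, 4, 5, 7, 8, 9]

[i=1,j=1] A[i]=3<=B[j]=5 take 3 → i++
[i=2,j=1] A[i]=4<=B[j]=5 take 4 → i++
[i=3,j=1] A[i]=7>B[j]=5 take 5 → j++
[i=3,j=2] A[i]=7<=B[j]=8 take 7 → i++
[i=4,j=2] A[i]=12>B[j]=8 take 8 → j++
[i=4,j=3] A[i]=12>B[j]=9 take 9 → j++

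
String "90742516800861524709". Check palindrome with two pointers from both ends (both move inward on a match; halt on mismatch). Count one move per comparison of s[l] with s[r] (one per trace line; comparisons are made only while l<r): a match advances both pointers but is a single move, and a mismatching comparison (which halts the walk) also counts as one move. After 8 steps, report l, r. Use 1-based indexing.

l=9, r=12

[1,20] '9'=='9' → l++,r--
[2,19] '0'=='0' → l++,r--
[3,18] '7'=='7' → l++,r--
[4,17] '4'=='4' → l++,r--
[5,16] '2'=='2' → l++,r--
[6,15] '5'=='5' → l++,r--
[7,14] '1'=='1' → l++,r--
[8,13] '6'=='6' → l++,r--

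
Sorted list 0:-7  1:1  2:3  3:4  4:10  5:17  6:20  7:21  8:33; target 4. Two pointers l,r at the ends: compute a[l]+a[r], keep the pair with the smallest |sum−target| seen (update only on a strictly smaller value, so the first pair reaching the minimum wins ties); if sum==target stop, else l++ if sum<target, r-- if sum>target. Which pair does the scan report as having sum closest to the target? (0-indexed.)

pair (1, 3) with sum 4 (|Δ|=0)

l=0 r=8: -7+33=26 d=22 *, r--
l=0 r=7: -7+21=14 d=10 *, r--
l=0 r=6: -7+20=13 d=9 *, r--
l=0 r=5: -7+17=10 d=6 *, r--
l=0 r=4: -7+10=3 d=1 *, l++
l=1 r=4: 1+10=11 d=7, r--
l=1 r=3: 1+4=5 d=1, r--
l=1 r=2: 1+3=4 d=0 *, stop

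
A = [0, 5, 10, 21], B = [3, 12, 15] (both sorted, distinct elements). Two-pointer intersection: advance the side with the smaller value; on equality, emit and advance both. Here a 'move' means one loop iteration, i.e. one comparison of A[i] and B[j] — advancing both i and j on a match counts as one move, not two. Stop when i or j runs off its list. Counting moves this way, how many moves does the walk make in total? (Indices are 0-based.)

[i=0,j=0] 0<3 → i++
[i=1,j=0] 5>3 → j++
[i=1,j=1] 5<12 → i++
[i=2,j=1] 10<12 → i++
[i=3,j=1] 21>12 → j++
[i=3,j=2] 21>15 → j++

6 moves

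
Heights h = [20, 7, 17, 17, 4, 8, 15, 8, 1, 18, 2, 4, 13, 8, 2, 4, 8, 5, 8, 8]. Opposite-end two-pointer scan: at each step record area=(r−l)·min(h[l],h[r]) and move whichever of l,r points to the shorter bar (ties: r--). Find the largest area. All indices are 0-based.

[0,19] min(20,8)*19=152 best=152 * → r--
[0,18] min(20,8)*18=144 best=152 → r--
[0,17] min(20,5)*17=85 best=152 → r--
[0,16] min(20,8)*16=128 best=152 → r--
[0,15] min(20,4)*15=60 best=152 → r--
[0,14] min(20,2)*14=28 best=152 → r--
[0,13] min(20,8)*13=104 best=152 → r--
[0,12] min(20,13)*12=156 best=156 * → r--
[0,11] min(20,4)*11=44 best=156 → r--
[0,10] min(20,2)*10=20 best=156 → r--
[0,9] min(20,18)*9=162 best=162 * → r--
[0,8] min(20,1)*8=8 best=162 → r--
[0,7] min(20,8)*7=56 best=162 → r--
[0,6] min(20,15)*6=90 best=162 → r--
[0,5] min(20,8)*5=40 best=162 → r--
[0,4] min(20,4)*4=16 best=162 → r--
[0,3] min(20,17)*3=51 best=162 → r--
[0,2] min(20,17)*2=34 best=162 → r--
[0,1] min(20,7)*1=7 best=162 → r--

max area = 162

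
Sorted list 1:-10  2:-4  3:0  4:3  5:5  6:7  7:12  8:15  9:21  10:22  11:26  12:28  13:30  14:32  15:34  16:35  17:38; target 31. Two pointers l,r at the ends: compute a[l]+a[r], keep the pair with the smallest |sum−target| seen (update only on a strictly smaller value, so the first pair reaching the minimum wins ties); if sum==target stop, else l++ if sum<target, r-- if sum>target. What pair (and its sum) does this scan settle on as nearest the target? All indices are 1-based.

[1,17] -10+38=28 d=3 * → l++
[2,17] -4+38=34 d=3 → r--
[2,16] -4+35=31 d=0 * → stop

pair (-4, 35) with sum 31 (|Δ|=0)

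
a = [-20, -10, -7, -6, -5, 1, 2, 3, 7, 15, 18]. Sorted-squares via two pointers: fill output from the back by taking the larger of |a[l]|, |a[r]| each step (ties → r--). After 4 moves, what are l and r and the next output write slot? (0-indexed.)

l=2, r=8, next write slot=6

[0,10] |-20|>|18| out[10]=400 → l++
[1,10] |-10|<=|18| out[9]=324 → r--
[1,9] |-10|<=|15| out[8]=225 → r--
[1,8] |-10|>|7| out[7]=100 → l++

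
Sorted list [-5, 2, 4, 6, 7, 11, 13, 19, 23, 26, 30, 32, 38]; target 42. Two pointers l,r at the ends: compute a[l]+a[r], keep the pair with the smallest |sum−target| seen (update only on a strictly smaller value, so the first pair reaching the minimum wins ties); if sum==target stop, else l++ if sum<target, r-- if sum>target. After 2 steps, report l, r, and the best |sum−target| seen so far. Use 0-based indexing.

l=2, r=12, best |Δ|=2

[0,12] -5+38=33 d=9 * → l++
[1,12] 2+38=40 d=2 * → l++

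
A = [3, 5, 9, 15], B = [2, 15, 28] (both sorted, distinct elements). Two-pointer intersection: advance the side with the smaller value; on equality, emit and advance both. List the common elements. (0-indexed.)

intersection = [15]

i=0 j=0: 3>2, j++
i=0 j=1: 3<15, i++
i=1 j=1: 5<15, i++
i=2 j=1: 9<15, i++
i=3 j=1: 15==15 emit, i++,j++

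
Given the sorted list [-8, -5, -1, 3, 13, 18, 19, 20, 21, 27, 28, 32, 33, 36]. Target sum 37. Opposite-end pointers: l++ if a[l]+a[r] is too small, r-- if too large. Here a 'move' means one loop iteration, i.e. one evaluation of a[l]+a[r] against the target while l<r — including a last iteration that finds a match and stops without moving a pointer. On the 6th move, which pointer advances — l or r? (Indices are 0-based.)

l=0 r=13: -8+36=28 <37, l++
l=1 r=13: -5+36=31 <37, l++
l=2 r=13: -1+36=35 <37, l++
l=3 r=13: 3+36=39 >37, r--
l=3 r=12: 3+33=36 <37, l++
l=4 r=12: 13+33=46 >37, r--

r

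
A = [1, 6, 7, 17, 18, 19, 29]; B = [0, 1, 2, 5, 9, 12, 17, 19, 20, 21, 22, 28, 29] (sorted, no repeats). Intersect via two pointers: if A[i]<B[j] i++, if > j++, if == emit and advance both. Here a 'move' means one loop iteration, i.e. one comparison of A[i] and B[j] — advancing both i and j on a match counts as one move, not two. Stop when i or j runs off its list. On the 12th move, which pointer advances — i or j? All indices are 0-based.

[i=0,j=0] 1>0 → j++
[i=0,j=1] 1==1 emit → i++,j++
[i=1,j=2] 6>2 → j++
[i=1,j=3] 6>5 → j++
[i=1,j=4] 6<9 → i++
[i=2,j=4] 7<9 → i++
[i=3,j=4] 17>9 → j++
[i=3,j=5] 17>12 → j++
[i=3,j=6] 17==17 emit → i++,j++
[i=4,j=7] 18<19 → i++
[i=5,j=7] 19==19 emit → i++,j++
[i=6,j=8] 29>20 → j++

j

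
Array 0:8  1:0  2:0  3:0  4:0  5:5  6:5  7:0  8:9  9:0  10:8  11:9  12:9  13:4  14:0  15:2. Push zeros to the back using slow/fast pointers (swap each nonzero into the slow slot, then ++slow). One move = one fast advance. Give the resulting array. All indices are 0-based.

[8, 5, 5, 9, 8, 9, 9, 4, 2, 0, 0, 0, 0, 0, 0, 0]

slow=0 fast=0: a[fast]=8≠0 swap→a[0]=8, slow++,fast++
slow=1 fast=1: a[fast]=0, fast++
slow=1 fast=2: a[fast]=0, fast++
slow=1 fast=3: a[fast]=0, fast++
slow=1 fast=4: a[fast]=0, fast++
slow=1 fast=5: a[fast]=5≠0 swap→a[1]=5, slow++,fast++
slow=2 fast=6: a[fast]=5≠0 swap→a[2]=5, slow++,fast++
slow=3 fast=7: a[fast]=0, fast++
slow=3 fast=8: a[fast]=9≠0 swap→a[3]=9, slow++,fast++
slow=4 fast=9: a[fast]=0, fast++
slow=4 fast=10: a[fast]=8≠0 swap→a[4]=8, slow++,fast++
slow=5 fast=11: a[fast]=9≠0 swap→a[5]=9, slow++,fast++
slow=6 fast=12: a[fast]=9≠0 swap→a[6]=9, slow++,fast++
slow=7 fast=13: a[fast]=4≠0 swap→a[7]=4, slow++,fast++
slow=8 fast=14: a[fast]=0, fast++
slow=8 fast=15: a[fast]=2≠0 swap→a[8]=2, slow++,fast++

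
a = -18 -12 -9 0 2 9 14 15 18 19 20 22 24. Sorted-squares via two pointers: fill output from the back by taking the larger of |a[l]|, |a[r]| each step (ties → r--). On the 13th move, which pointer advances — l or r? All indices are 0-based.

[0,12] |-18|<=|24| out[12]=576 → r--
[0,11] |-18|<=|22| out[11]=484 → r--
[0,10] |-18|<=|20| out[10]=400 → r--
[0,9] |-18|<=|19| out[9]=361 → r--
[0,8] |-18|<=|18| out[8]=324 → r--
[0,7] |-18|>|15| out[7]=324 → l++
[1,7] |-12|<=|15| out[6]=225 → r--
[1,6] |-12|<=|14| out[5]=196 → r--
[1,5] |-12|>|9| out[4]=144 → l++
[2,5] |-9|<=|9| out[3]=81 → r--
[2,4] |-9|>|2| out[2]=81 → l++
[3,4] |0|<=|2| out[1]=4 → r--
[3,3] |0|<=|0| out[0]=0 → r--

r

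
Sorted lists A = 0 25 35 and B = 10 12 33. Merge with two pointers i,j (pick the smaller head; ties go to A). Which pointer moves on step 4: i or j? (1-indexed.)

i

[i=1,j=1] A[i]=0<=B[j]=10 take 0 → i++
[i=2,j=1] A[i]=25>B[j]=10 take 10 → j++
[i=2,j=2] A[i]=25>B[j]=12 take 12 → j++
[i=2,j=3] A[i]=25<=B[j]=33 take 25 → i++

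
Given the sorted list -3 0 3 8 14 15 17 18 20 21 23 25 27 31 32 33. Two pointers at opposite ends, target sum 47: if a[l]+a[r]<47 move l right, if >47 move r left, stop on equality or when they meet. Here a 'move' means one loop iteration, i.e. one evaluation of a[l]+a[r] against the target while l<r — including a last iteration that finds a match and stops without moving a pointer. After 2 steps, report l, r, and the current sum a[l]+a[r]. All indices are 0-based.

[0,15] -3+33=30 <47 → l++
[1,15] 0+33=33 <47 → l++

l=2, r=15, sum=36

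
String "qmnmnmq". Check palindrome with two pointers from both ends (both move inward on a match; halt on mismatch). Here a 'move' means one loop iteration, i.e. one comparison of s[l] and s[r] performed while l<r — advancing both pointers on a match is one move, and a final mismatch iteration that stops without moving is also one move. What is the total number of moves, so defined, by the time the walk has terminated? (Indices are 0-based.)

3 moves

[0,6] 'q'=='q' → l++,r--
[1,5] 'm'=='m' → l++,r--
[2,4] 'n'=='n' → l++,r--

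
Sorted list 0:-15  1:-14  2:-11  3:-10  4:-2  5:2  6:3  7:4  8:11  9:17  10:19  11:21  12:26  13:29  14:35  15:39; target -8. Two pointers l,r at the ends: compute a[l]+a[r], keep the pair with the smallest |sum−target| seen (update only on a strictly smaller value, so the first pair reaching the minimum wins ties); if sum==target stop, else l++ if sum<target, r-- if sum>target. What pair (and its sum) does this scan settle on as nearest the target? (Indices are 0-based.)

pair (-11, 3) with sum -8 (|Δ|=0)

[0,15] -15+39=24 d=32 * → r--
[0,14] -15+35=20 d=28 * → r--
[0,13] -15+29=14 d=22 * → r--
[0,12] -15+26=11 d=19 * → r--
[0,11] -15+21=6 d=14 * → r--
[0,10] -15+19=4 d=12 * → r--
[0,9] -15+17=2 d=10 * → r--
[0,8] -15+11=-4 d=4 * → r--
[0,7] -15+4=-11 d=3 * → l++
[1,7] -14+4=-10 d=2 * → l++
[2,7] -11+4=-7 d=1 * → r--
[2,6] -11+3=-8 d=0 * → stop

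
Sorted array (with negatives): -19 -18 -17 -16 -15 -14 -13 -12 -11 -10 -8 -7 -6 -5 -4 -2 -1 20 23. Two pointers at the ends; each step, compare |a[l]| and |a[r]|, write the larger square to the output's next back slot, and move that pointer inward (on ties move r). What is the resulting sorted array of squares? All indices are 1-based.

[1, 4, 16, 25, 36, 49, 64, 100, 121, 144, 169, 196, 225, 256, 289, 324, 361, 400, 529]

[1,19] |-19|<=|23| out[19]=529 → r--
[1,18] |-19|<=|20| out[18]=400 → r--
[1,17] |-19|>|-1| out[17]=361 → l++
[2,17] |-18|>|-1| out[16]=324 → l++
[3,17] |-17|>|-1| out[15]=289 → l++
[4,17] |-16|>|-1| out[14]=256 → l++
[5,17] |-15|>|-1| out[13]=225 → l++
[6,17] |-14|>|-1| out[12]=196 → l++
[7,17] |-13|>|-1| out[11]=169 → l++
[8,17] |-12|>|-1| out[10]=144 → l++
[9,17] |-11|>|-1| out[9]=121 → l++
[10,17] |-10|>|-1| out[8]=100 → l++
[11,17] |-8|>|-1| out[7]=64 → l++
[12,17] |-7|>|-1| out[6]=49 → l++
[13,17] |-6|>|-1| out[5]=36 → l++
[14,17] |-5|>|-1| out[4]=25 → l++
[15,17] |-4|>|-1| out[3]=16 → l++
[16,17] |-2|>|-1| out[2]=4 → l++
[17,17] |-1|<=|-1| out[1]=1 → r--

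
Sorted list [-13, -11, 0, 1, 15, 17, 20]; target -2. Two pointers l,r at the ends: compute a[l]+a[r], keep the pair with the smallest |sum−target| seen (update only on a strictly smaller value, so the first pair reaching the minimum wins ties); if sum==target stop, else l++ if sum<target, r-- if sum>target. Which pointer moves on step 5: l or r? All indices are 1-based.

[1,7] -13+20=7 d=9 * → r--
[1,6] -13+17=4 d=6 * → r--
[1,5] -13+15=2 d=4 * → r--
[1,4] -13+1=-12 d=10 → l++
[2,4] -11+1=-10 d=8 → l++

l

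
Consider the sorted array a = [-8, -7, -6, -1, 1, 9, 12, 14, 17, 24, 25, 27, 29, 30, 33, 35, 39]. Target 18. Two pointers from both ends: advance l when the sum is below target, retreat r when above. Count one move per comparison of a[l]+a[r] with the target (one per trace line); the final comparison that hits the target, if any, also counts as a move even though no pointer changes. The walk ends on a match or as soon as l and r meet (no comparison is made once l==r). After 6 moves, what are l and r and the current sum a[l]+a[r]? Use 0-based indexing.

l=0 r=16: -8+39=31 >18, r--
l=0 r=15: -8+35=27 >18, r--
l=0 r=14: -8+33=25 >18, r--
l=0 r=13: -8+30=22 >18, r--
l=0 r=12: -8+29=21 >18, r--
l=0 r=11: -8+27=19 >18, r--

l=0, r=10, sum=17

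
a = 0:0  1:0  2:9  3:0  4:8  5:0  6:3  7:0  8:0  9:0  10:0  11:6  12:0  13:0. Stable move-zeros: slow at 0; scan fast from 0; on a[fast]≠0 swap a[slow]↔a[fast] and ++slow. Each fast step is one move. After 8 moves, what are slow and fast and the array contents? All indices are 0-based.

slow=3, fast=8, a=[9, 8, 3, 0, 0, 0, 0, 0, 0, 0, 0, 6, 0, 0]

slow=0 fast=0: a[fast]=0, fast++
slow=0 fast=1: a[fast]=0, fast++
slow=0 fast=2: a[fast]=9≠0 swap→a[0]=9, slow++,fast++
slow=1 fast=3: a[fast]=0, fast++
slow=1 fast=4: a[fast]=8≠0 swap→a[1]=8, slow++,fast++
slow=2 fast=5: a[fast]=0, fast++
slow=2 fast=6: a[fast]=3≠0 swap→a[2]=3, slow++,fast++
slow=3 fast=7: a[fast]=0, fast++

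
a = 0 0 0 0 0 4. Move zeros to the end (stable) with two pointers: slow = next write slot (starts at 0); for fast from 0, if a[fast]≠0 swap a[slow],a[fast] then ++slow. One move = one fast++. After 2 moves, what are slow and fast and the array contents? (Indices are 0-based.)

(s=0,f=0) a[fast]=0 → fast++
(s=0,f=1) a[fast]=0 → fast++

slow=0, fast=2, a=[0, 0, 0, 0, 0, 4]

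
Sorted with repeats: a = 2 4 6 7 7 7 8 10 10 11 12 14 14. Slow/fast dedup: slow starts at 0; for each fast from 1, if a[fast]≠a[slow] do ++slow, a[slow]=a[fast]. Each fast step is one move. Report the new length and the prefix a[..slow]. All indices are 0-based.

(s=0,f=1) a[fast]=4≠a[slow]=2 write a[1]=4 → slow++,fast++
(s=1,f=2) a[fast]=6≠a[slow]=4 write a[2]=6 → slow++,fast++
(s=2,f=3) a[fast]=7≠a[slow]=6 write a[3]=7 → slow++,fast++
(s=3,f=4) a[fast]=7=a[slow] dup → fast++
(s=3,f=5) a[fast]=7=a[slow] dup → fast++
(s=3,f=6) a[fast]=8≠a[slow]=7 write a[4]=8 → slow++,fast++
(s=4,f=7) a[fast]=10≠a[slow]=8 write a[5]=10 → slow++,fast++
(s=5,f=8) a[fast]=10=a[slow] dup → fast++
(s=5,f=9) a[fast]=11≠a[slow]=10 write a[6]=11 → slow++,fast++
(s=6,f=10) a[fast]=12≠a[slow]=11 write a[7]=12 → slow++,fast++
(s=7,f=11) a[fast]=14≠a[slow]=12 write a[8]=14 → slow++,fast++
(s=8,f=12) a[fast]=14=a[slow] dup → fast++

length 9; prefix = [2, 4, 6, 7, 8, 10, 11, 12, 14]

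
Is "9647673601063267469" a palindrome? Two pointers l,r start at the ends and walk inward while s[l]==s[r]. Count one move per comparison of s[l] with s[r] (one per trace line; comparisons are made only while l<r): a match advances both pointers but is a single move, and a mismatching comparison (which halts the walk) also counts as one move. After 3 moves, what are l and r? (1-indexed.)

l=4, r=16

[1,19] '9'=='9' → l++,r--
[2,18] '6'=='6' → l++,r--
[3,17] '4'=='4' → l++,r--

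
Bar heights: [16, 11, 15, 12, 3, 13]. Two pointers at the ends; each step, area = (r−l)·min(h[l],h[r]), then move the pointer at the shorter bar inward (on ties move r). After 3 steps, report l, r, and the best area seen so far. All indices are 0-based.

l=0 r=5: min(16,13)*5=65 best=65 *, r--
l=0 r=4: min(16,3)*4=12 best=65, r--
l=0 r=3: min(16,12)*3=36 best=65, r--

l=0, r=2, best area=65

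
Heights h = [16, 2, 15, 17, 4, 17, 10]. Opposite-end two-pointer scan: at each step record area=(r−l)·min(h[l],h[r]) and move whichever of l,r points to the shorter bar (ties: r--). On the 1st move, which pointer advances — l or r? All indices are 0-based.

[0,6] min(16,10)*6=60 best=60 * → r--

r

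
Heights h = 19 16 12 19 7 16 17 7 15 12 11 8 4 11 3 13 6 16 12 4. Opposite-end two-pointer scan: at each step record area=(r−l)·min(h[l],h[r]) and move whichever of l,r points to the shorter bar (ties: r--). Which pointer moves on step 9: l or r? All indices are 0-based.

l=0 r=19: min(19,4)*19=76 best=76 *, r--
l=0 r=18: min(19,12)*18=216 best=216 *, r--
l=0 r=17: min(19,16)*17=272 best=272 *, r--
l=0 r=16: min(19,6)*16=96 best=272, r--
l=0 r=15: min(19,13)*15=195 best=272, r--
l=0 r=14: min(19,3)*14=42 best=272, r--
l=0 r=13: min(19,11)*13=143 best=272, r--
l=0 r=12: min(19,4)*12=48 best=272, r--
l=0 r=11: min(19,8)*11=88 best=272, r--

r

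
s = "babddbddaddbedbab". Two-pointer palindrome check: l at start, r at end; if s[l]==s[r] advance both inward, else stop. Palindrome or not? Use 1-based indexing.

l=1 r=17: 'b'=='b', l++,r--
l=2 r=16: 'a'=='a', l++,r--
l=3 r=15: 'b'=='b', l++,r--
l=4 r=14: 'd'=='d', l++,r--
l=5 r=13: 'd'!='e', stop

not a palindrome (mismatch at 5,13)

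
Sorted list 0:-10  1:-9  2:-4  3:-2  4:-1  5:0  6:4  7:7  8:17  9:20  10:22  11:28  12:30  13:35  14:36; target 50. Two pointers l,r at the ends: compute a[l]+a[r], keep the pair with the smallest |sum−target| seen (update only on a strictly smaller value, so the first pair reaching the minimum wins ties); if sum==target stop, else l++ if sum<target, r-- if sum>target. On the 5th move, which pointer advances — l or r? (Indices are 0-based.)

l

l=0 r=14: -10+36=26 d=24 *, l++
l=1 r=14: -9+36=27 d=23 *, l++
l=2 r=14: -4+36=32 d=18 *, l++
l=3 r=14: -2+36=34 d=16 *, l++
l=4 r=14: -1+36=35 d=15 *, l++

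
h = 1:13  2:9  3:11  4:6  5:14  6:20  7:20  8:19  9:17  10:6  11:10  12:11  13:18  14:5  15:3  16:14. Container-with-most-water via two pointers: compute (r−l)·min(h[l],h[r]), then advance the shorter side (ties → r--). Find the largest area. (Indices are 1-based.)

max area = 195

[1,16] min(13,14)*15=195 best=195 * → l++
[2,16] min(9,14)*14=126 best=195 → l++
[3,16] min(11,14)*13=143 best=195 → l++
[4,16] min(6,14)*12=72 best=195 → l++
[5,16] min(14,14)*11=154 best=195 → r--
[5,15] min(14,3)*10=30 best=195 → r--
[5,14] min(14,5)*9=45 best=195 → r--
[5,13] min(14,18)*8=112 best=195 → l++
[6,13] min(20,18)*7=126 best=195 → r--
[6,12] min(20,11)*6=66 best=195 → r--
[6,11] min(20,10)*5=50 best=195 → r--
[6,10] min(20,6)*4=24 best=195 → r--
[6,9] min(20,17)*3=51 best=195 → r--
[6,8] min(20,19)*2=38 best=195 → r--
[6,7] min(20,20)*1=20 best=195 → r--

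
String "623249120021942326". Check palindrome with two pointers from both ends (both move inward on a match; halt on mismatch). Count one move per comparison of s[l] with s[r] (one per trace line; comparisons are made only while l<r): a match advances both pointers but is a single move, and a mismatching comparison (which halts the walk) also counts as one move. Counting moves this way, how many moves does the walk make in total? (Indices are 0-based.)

9 moves

l=0 r=17: '6'=='6', l++,r--
l=1 r=16: '2'=='2', l++,r--
l=2 r=15: '3'=='3', l++,r--
l=3 r=14: '2'=='2', l++,r--
l=4 r=13: '4'=='4', l++,r--
l=5 r=12: '9'=='9', l++,r--
l=6 r=11: '1'=='1', l++,r--
l=7 r=10: '2'=='2', l++,r--
l=8 r=9: '0'=='0', l++,r--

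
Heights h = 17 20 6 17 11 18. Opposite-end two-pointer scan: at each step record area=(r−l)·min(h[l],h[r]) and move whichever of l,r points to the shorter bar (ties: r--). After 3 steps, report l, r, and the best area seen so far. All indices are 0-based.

[0,5] min(17,18)*5=85 best=85 * → l++
[1,5] min(20,18)*4=72 best=85 → r--
[1,4] min(20,11)*3=33 best=85 → r--

l=1, r=3, best area=85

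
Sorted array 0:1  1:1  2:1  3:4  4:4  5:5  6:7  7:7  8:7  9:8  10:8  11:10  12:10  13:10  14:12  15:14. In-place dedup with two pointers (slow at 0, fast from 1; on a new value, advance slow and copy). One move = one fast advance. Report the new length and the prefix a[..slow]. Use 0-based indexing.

slow=0 fast=1: a[fast]=1=a[slow] dup, fast++
slow=0 fast=2: a[fast]=1=a[slow] dup, fast++
slow=0 fast=3: a[fast]=4≠a[slow]=1 write a[1]=4, slow++,fast++
slow=1 fast=4: a[fast]=4=a[slow] dup, fast++
slow=1 fast=5: a[fast]=5≠a[slow]=4 write a[2]=5, slow++,fast++
slow=2 fast=6: a[fast]=7≠a[slow]=5 write a[3]=7, slow++,fast++
slow=3 fast=7: a[fast]=7=a[slow] dup, fast++
slow=3 fast=8: a[fast]=7=a[slow] dup, fast++
slow=3 fast=9: a[fast]=8≠a[slow]=7 write a[4]=8, slow++,fast++
slow=4 fast=10: a[fast]=8=a[slow] dup, fast++
slow=4 fast=11: a[fast]=10≠a[slow]=8 write a[5]=10, slow++,fast++
slow=5 fast=12: a[fast]=10=a[slow] dup, fast++
slow=5 fast=13: a[fast]=10=a[slow] dup, fast++
slow=5 fast=14: a[fast]=12≠a[slow]=10 write a[6]=12, slow++,fast++
slow=6 fast=15: a[fast]=14≠a[slow]=12 write a[7]=14, slow++,fast++

length 8; prefix = [1, 4, 5, 7, 8, 10, 12, 14]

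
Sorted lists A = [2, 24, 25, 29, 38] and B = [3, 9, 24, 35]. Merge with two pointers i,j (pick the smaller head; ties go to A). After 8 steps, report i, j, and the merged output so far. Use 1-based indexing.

i=1 j=1: A[i]=2<=B[j]=3 take 2, i++
i=2 j=1: A[i]=24>B[j]=3 take 3, j++
i=2 j=2: A[i]=24>B[j]=9 take 9, j++
i=2 j=3: A[i]=24<=B[j]=24 take 24, i++
i=3 j=3: A[i]=25>B[j]=24 take 24, j++
i=3 j=4: A[i]=25<=B[j]=35 take 25, i++
i=4 j=4: A[i]=29<=B[j]=35 take 29, i++
i=5 j=4: A[i]=38>B[j]=35 take 35, j++

i=5, j=5, merged so far=[2, 3, 9, 24, 24, 25, 29, 35]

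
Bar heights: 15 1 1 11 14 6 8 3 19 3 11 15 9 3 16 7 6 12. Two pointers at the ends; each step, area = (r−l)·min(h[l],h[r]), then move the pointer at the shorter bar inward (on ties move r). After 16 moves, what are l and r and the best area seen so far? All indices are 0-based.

[0,17] min(15,12)*17=204 best=204 * → r--
[0,16] min(15,6)*16=96 best=204 → r--
[0,15] min(15,7)*15=105 best=204 → r--
[0,14] min(15,16)*14=210 best=210 * → l++
[1,14] min(1,16)*13=13 best=210 → l++
[2,14] min(1,16)*12=12 best=210 → l++
[3,14] min(11,16)*11=121 best=210 → l++
[4,14] min(14,16)*10=140 best=210 → l++
[5,14] min(6,16)*9=54 best=210 → l++
[6,14] min(8,16)*8=64 best=210 → l++
[7,14] min(3,16)*7=21 best=210 → l++
[8,14] min(19,16)*6=96 best=210 → r--
[8,13] min(19,3)*5=15 best=210 → r--
[8,12] min(19,9)*4=36 best=210 → r--
[8,11] min(19,15)*3=45 best=210 → r--
[8,10] min(19,11)*2=22 best=210 → r--

l=8, r=9, best area=210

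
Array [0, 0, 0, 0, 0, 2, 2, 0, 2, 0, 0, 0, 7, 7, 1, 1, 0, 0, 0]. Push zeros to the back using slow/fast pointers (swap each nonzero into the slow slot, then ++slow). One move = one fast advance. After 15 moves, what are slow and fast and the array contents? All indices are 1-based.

slow=7, fast=16, a=[2, 2, 2, 7, 7, 1, 0, 0, 0, 0, 0, 0, 0, 0, 0, 1, 0, 0, 0]

(s=1,f=1) a[fast]=0 → fast++
(s=1,f=2) a[fast]=0 → fast++
(s=1,f=3) a[fast]=0 → fast++
(s=1,f=4) a[fast]=0 → fast++
(s=1,f=5) a[fast]=0 → fast++
(s=1,f=6) a[fast]=2≠0 swap→a[1]=2 → slow++,fast++
(s=2,f=7) a[fast]=2≠0 swap→a[2]=2 → slow++,fast++
(s=3,f=8) a[fast]=0 → fast++
(s=3,f=9) a[fast]=2≠0 swap→a[3]=2 → slow++,fast++
(s=4,f=10) a[fast]=0 → fast++
(s=4,f=11) a[fast]=0 → fast++
(s=4,f=12) a[fast]=0 → fast++
(s=4,f=13) a[fast]=7≠0 swap→a[4]=7 → slow++,fast++
(s=5,f=14) a[fast]=7≠0 swap→a[5]=7 → slow++,fast++
(s=6,f=15) a[fast]=1≠0 swap→a[6]=1 → slow++,fast++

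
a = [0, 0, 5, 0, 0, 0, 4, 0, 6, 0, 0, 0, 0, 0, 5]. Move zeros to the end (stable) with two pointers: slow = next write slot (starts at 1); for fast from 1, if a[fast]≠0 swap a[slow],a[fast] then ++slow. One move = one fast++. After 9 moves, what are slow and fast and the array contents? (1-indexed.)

(s=1,f=1) a[fast]=0 → fast++
(s=1,f=2) a[fast]=0 → fast++
(s=1,f=3) a[fast]=5≠0 swap→a[1]=5 → slow++,fast++
(s=2,f=4) a[fast]=0 → fast++
(s=2,f=5) a[fast]=0 → fast++
(s=2,f=6) a[fast]=0 → fast++
(s=2,f=7) a[fast]=4≠0 swap→a[2]=4 → slow++,fast++
(s=3,f=8) a[fast]=0 → fast++
(s=3,f=9) a[fast]=6≠0 swap→a[3]=6 → slow++,fast++

slow=4, fast=10, a=[5, 4, 6, 0, 0, 0, 0, 0, 0, 0, 0, 0, 0, 0, 5]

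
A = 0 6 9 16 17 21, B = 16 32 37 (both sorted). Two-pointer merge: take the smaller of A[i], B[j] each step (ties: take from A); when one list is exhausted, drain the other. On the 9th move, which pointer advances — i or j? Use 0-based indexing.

j

[i=0,j=0] A[i]=0<=B[j]=16 take 0 → i++
[i=1,j=0] A[i]=6<=B[j]=16 take 6 → i++
[i=2,j=0] A[i]=9<=B[j]=16 take 9 → i++
[i=3,j=0] A[i]=16<=B[j]=16 take 16 → i++
[i=4,j=0] A[i]=17>B[j]=16 take 16 → j++
[i=4,j=1] A[i]=17<=B[j]=32 take 17 → i++
[i=5,j=1] A[i]=21<=B[j]=32 take 21 → i++
[i=6,j=1] A done, take B[j]=32 → j++
[i=6,j=2] A done, take B[j]=37 → j++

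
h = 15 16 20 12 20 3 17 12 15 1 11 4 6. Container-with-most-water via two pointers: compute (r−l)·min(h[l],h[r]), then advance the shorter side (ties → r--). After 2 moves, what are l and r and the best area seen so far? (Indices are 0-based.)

l=0, r=10, best area=72

l=0 r=12: min(15,6)*12=72 best=72 *, r--
l=0 r=11: min(15,4)*11=44 best=72, r--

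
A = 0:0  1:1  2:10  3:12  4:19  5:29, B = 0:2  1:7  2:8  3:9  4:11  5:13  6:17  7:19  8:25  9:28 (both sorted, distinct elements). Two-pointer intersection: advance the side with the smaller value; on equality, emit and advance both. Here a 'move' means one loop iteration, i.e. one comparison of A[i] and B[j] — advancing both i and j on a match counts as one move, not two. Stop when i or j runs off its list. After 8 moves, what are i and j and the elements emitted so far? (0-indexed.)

[i=0,j=0] 0<2 → i++
[i=1,j=0] 1<2 → i++
[i=2,j=0] 10>2 → j++
[i=2,j=1] 10>7 → j++
[i=2,j=2] 10>8 → j++
[i=2,j=3] 10>9 → j++
[i=2,j=4] 10<11 → i++
[i=3,j=4] 12>11 → j++

i=3, j=5, emitted=[]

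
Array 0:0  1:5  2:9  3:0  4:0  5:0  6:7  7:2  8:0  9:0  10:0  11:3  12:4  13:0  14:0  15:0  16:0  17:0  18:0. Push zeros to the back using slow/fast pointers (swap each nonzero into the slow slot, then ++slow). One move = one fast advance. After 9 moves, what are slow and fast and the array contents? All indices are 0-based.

slow=0 fast=0: a[fast]=0, fast++
slow=0 fast=1: a[fast]=5≠0 swap→a[0]=5, slow++,fast++
slow=1 fast=2: a[fast]=9≠0 swap→a[1]=9, slow++,fast++
slow=2 fast=3: a[fast]=0, fast++
slow=2 fast=4: a[fast]=0, fast++
slow=2 fast=5: a[fast]=0, fast++
slow=2 fast=6: a[fast]=7≠0 swap→a[2]=7, slow++,fast++
slow=3 fast=7: a[fast]=2≠0 swap→a[3]=2, slow++,fast++
slow=4 fast=8: a[fast]=0, fast++

slow=4, fast=9, a=[5, 9, 7, 2, 0, 0, 0, 0, 0, 0, 0, 3, 4, 0, 0, 0, 0, 0, 0]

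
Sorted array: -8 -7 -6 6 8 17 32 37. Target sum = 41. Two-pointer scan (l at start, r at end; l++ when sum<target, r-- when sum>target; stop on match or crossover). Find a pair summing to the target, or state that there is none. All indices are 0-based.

[0,7] -8+37=29 <41 → l++
[1,7] -7+37=30 <41 → l++
[2,7] -6+37=31 <41 → l++
[3,7] 6+37=43 >41 → r--
[3,6] 6+32=38 <41 → l++
[4,6] 8+32=40 <41 → l++
[5,6] 17+32=49 >41 → r--

no pair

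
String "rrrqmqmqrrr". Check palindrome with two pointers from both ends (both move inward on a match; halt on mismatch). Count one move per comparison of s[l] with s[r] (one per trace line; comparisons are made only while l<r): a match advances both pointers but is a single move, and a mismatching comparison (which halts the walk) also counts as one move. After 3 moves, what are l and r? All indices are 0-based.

l=3, r=7

[0,10] 'r'=='r' → l++,r--
[1,9] 'r'=='r' → l++,r--
[2,8] 'r'=='r' → l++,r--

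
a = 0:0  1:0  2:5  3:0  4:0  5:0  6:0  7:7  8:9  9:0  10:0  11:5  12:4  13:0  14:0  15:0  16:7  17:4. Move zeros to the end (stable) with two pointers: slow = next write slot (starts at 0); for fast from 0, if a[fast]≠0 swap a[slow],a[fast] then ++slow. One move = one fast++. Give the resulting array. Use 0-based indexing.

slow=0 fast=0: a[fast]=0, fast++
slow=0 fast=1: a[fast]=0, fast++
slow=0 fast=2: a[fast]=5≠0 swap→a[0]=5, slow++,fast++
slow=1 fast=3: a[fast]=0, fast++
slow=1 fast=4: a[fast]=0, fast++
slow=1 fast=5: a[fast]=0, fast++
slow=1 fast=6: a[fast]=0, fast++
slow=1 fast=7: a[fast]=7≠0 swap→a[1]=7, slow++,fast++
slow=2 fast=8: a[fast]=9≠0 swap→a[2]=9, slow++,fast++
slow=3 fast=9: a[fast]=0, fast++
slow=3 fast=10: a[fast]=0, fast++
slow=3 fast=11: a[fast]=5≠0 swap→a[3]=5, slow++,fast++
slow=4 fast=12: a[fast]=4≠0 swap→a[4]=4, slow++,fast++
slow=5 fast=13: a[fast]=0, fast++
slow=5 fast=14: a[fast]=0, fast++
slow=5 fast=15: a[fast]=0, fast++
slow=5 fast=16: a[fast]=7≠0 swap→a[5]=7, slow++,fast++
slow=6 fast=17: a[fast]=4≠0 swap→a[6]=4, slow++,fast++

[5, 7, 9, 5, 4, 7, 4, 0, 0, 0, 0, 0, 0, 0, 0, 0, 0, 0]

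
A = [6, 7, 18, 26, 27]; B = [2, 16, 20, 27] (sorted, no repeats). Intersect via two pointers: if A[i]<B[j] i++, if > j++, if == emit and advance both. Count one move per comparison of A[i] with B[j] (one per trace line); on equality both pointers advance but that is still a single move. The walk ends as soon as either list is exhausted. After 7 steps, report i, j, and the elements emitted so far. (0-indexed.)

i=4, j=3, emitted=[]

[i=0,j=0] 6>2 → j++
[i=0,j=1] 6<16 → i++
[i=1,j=1] 7<16 → i++
[i=2,j=1] 18>16 → j++
[i=2,j=2] 18<20 → i++
[i=3,j=2] 26>20 → j++
[i=3,j=3] 26<27 → i++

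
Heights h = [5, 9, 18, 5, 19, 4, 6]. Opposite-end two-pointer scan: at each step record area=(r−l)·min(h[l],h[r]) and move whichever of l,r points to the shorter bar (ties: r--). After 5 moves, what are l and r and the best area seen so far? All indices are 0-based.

[0,6] min(5,6)*6=30 best=30 * → l++
[1,6] min(9,6)*5=30 best=30 → r--
[1,5] min(9,4)*4=16 best=30 → r--
[1,4] min(9,19)*3=27 best=30 → l++
[2,4] min(18,19)*2=36 best=36 * → l++

l=3, r=4, best area=36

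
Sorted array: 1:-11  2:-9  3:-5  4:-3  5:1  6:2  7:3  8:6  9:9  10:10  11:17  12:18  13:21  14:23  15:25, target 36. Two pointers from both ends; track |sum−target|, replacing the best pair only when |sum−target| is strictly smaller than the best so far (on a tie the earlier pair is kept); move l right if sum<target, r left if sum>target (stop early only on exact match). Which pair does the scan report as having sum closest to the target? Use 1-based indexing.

l=1 r=15: -11+25=14 d=22 *, l++
l=2 r=15: -9+25=16 d=20 *, l++
l=3 r=15: -5+25=20 d=16 *, l++
l=4 r=15: -3+25=22 d=14 *, l++
l=5 r=15: 1+25=26 d=10 *, l++
l=6 r=15: 2+25=27 d=9 *, l++
l=7 r=15: 3+25=28 d=8 *, l++
l=8 r=15: 6+25=31 d=5 *, l++
l=9 r=15: 9+25=34 d=2 *, l++
l=10 r=15: 10+25=35 d=1 *, l++
l=11 r=15: 17+25=42 d=6, r--
l=11 r=14: 17+23=40 d=4, r--
l=11 r=13: 17+21=38 d=2, r--
l=11 r=12: 17+18=35 d=1, l++

pair (10, 25) with sum 35 (|Δ|=1)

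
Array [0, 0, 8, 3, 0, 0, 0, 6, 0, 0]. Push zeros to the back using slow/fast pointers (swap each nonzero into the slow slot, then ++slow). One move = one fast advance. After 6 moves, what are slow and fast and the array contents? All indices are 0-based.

(s=0,f=0) a[fast]=0 → fast++
(s=0,f=1) a[fast]=0 → fast++
(s=0,f=2) a[fast]=8≠0 swap→a[0]=8 → slow++,fast++
(s=1,f=3) a[fast]=3≠0 swap→a[1]=3 → slow++,fast++
(s=2,f=4) a[fast]=0 → fast++
(s=2,f=5) a[fast]=0 → fast++

slow=2, fast=6, a=[8, 3, 0, 0, 0, 0, 0, 6, 0, 0]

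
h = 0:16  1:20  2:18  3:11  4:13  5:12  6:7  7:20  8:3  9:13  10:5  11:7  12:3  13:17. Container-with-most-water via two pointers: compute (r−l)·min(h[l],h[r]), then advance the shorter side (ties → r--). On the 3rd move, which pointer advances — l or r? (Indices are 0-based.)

l=0 r=13: min(16,17)*13=208 best=208 *, l++
l=1 r=13: min(20,17)*12=204 best=208, r--
l=1 r=12: min(20,3)*11=33 best=208, r--

r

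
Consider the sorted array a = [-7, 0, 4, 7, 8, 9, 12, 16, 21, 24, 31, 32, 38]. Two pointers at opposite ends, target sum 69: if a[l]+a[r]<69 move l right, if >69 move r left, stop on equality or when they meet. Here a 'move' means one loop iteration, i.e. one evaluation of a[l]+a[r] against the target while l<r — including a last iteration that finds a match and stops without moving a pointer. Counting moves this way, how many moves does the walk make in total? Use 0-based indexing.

11 moves

[0,12] -7+38=31 <69 → l++
[1,12] 0+38=38 <69 → l++
[2,12] 4+38=42 <69 → l++
[3,12] 7+38=45 <69 → l++
[4,12] 8+38=46 <69 → l++
[5,12] 9+38=47 <69 → l++
[6,12] 12+38=50 <69 → l++
[7,12] 16+38=54 <69 → l++
[8,12] 21+38=59 <69 → l++
[9,12] 24+38=62 <69 → l++
[10,12] 31+38=69 → found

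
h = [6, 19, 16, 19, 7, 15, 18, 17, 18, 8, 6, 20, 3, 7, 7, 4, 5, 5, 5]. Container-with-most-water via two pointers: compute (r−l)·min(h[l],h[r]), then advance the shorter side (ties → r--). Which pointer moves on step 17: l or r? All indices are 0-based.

l

l=0 r=18: min(6,5)*18=90 best=90 *, r--
l=0 r=17: min(6,5)*17=85 best=90, r--
l=0 r=16: min(6,5)*16=80 best=90, r--
l=0 r=15: min(6,4)*15=60 best=90, r--
l=0 r=14: min(6,7)*14=84 best=90, l++
l=1 r=14: min(19,7)*13=91 best=91 *, r--
l=1 r=13: min(19,7)*12=84 best=91, r--
l=1 r=12: min(19,3)*11=33 best=91, r--
l=1 r=11: min(19,20)*10=190 best=190 *, l++
l=2 r=11: min(16,20)*9=144 best=190, l++
l=3 r=11: min(19,20)*8=152 best=190, l++
l=4 r=11: min(7,20)*7=49 best=190, l++
l=5 r=11: min(15,20)*6=90 best=190, l++
l=6 r=11: min(18,20)*5=90 best=190, l++
l=7 r=11: min(17,20)*4=68 best=190, l++
l=8 r=11: min(18,20)*3=54 best=190, l++
l=9 r=11: min(8,20)*2=16 best=190, l++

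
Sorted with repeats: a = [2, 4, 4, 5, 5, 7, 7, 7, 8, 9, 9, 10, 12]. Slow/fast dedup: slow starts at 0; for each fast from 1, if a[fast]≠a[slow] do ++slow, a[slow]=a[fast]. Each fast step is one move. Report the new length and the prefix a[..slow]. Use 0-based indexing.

(s=0,f=1) a[fast]=4≠a[slow]=2 write a[1]=4 → slow++,fast++
(s=1,f=2) a[fast]=4=a[slow] dup → fast++
(s=1,f=3) a[fast]=5≠a[slow]=4 write a[2]=5 → slow++,fast++
(s=2,f=4) a[fast]=5=a[slow] dup → fast++
(s=2,f=5) a[fast]=7≠a[slow]=5 write a[3]=7 → slow++,fast++
(s=3,f=6) a[fast]=7=a[slow] dup → fast++
(s=3,f=7) a[fast]=7=a[slow] dup → fast++
(s=3,f=8) a[fast]=8≠a[slow]=7 write a[4]=8 → slow++,fast++
(s=4,f=9) a[fast]=9≠a[slow]=8 write a[5]=9 → slow++,fast++
(s=5,f=10) a[fast]=9=a[slow] dup → fast++
(s=5,f=11) a[fast]=10≠a[slow]=9 write a[6]=10 → slow++,fast++
(s=6,f=12) a[fast]=12≠a[slow]=10 write a[7]=12 → slow++,fast++

length 8; prefix = [2, 4, 5, 7, 8, 9, 10, 12]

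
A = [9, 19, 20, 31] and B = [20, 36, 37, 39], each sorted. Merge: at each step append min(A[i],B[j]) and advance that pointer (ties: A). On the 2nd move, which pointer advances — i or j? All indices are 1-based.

i

[i=1,j=1] A[i]=9<=B[j]=20 take 9 → i++
[i=2,j=1] A[i]=19<=B[j]=20 take 19 → i++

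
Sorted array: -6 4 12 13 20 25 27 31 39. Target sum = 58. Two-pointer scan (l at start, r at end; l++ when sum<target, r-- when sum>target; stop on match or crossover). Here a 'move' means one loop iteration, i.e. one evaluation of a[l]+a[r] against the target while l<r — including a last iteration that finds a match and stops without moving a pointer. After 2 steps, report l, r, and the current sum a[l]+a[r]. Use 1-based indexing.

l=1 r=9: -6+39=33 <58, l++
l=2 r=9: 4+39=43 <58, l++

l=3, r=9, sum=51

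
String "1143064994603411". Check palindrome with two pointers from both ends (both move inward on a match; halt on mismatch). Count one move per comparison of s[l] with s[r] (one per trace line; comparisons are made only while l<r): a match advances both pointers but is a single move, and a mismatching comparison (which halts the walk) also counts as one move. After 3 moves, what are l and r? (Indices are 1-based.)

l=1 r=16: '1'=='1', l++,r--
l=2 r=15: '1'=='1', l++,r--
l=3 r=14: '4'=='4', l++,r--

l=4, r=13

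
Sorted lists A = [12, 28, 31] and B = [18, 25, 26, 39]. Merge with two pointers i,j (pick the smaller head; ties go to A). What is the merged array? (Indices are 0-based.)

[12, 18, 25, 26, 28, 31, 39]

i=0 j=0: A[i]=12<=B[j]=18 take 12, i++
i=1 j=0: A[i]=28>B[j]=18 take 18, j++
i=1 j=1: A[i]=28>B[j]=25 take 25, j++
i=1 j=2: A[i]=28>B[j]=26 take 26, j++
i=1 j=3: A[i]=28<=B[j]=39 take 28, i++
i=2 j=3: A[i]=31<=B[j]=39 take 31, i++
i=3 j=3: A done, take B[j]=39, j++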